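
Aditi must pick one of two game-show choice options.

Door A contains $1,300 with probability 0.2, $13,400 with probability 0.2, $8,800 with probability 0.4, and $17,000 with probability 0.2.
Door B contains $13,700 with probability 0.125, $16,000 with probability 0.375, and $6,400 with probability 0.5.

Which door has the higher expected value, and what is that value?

Door A = 0.2 × 1300 + 0.2 × 13400 + 0.4 × 8800 + 0.2 × 17000 = 260 + 2680 + 3520 + 3400 = 9860
Door B = 0.125 × 13700 + 0.375 × 16000 + 0.5 × 6400 = 1712.5 + 6000 + 3200 = 10912.5

Door B ($10,912.50)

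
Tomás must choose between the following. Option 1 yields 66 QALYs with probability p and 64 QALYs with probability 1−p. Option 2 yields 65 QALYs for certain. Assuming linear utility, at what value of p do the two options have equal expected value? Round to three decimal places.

p = 0.500

p·66 + (1−p)·64 = 65
2p + 64 = 65
p = (65 − 64) / 2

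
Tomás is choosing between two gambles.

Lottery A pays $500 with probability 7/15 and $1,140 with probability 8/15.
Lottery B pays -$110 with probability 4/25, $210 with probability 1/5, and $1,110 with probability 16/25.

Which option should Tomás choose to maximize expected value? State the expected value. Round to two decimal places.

Lottery A = 7/15 × 500 + 8/15 × 1140 = 233.3333 + 608 = 841.3333
Lottery B = 4/25 × (-110) + 1/5 × 210 + 16/25 × 1110 = -17.6 + 42 + 710.4 = 734.8

Lottery A ($841.33)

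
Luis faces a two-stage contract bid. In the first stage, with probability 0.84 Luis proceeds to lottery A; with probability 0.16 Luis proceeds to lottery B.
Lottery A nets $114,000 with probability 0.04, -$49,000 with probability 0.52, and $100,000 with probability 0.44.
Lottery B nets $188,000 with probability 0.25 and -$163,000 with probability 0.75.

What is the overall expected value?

$7,347.20

EV(A) = 0.04 × 114000 + 0.52 × (-49000) + 0.44 × 100000 = 4560 − 25480 + 44000 = 23080
EV(B) = 0.25 × 188000 + 0.75 × (-163000) = 47000 − 122250 = -75250
Overall = 0.84 × 23080 + 0.16 × (-75250) = 19387.2 − 12040 = 7347.2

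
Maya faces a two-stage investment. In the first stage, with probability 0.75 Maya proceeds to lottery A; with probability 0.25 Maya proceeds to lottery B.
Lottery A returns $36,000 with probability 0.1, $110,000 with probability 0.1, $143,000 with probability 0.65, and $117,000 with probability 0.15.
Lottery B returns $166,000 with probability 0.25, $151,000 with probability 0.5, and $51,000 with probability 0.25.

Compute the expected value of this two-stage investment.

$126,262.50

EV(A) = 0.1 × 36000 + 0.1 × 110000 + 0.65 × 143000 + 0.15 × 117000 = 3600 + 11000 + 92950 + 17550 = 125100
EV(B) = 0.25 × 166000 + 0.5 × 151000 + 0.25 × 51000 = 41500 + 75500 + 12750 = 129750
Overall = 0.75 × 125100 + 0.25 × 129750 = 93825 + 32437.5 = 126262.5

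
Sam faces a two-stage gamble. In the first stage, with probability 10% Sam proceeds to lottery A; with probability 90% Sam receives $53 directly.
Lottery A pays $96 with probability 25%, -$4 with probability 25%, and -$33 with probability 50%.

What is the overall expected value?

EV(A) = 0.25 × 96 + 0.25 × (-4) + 0.5 × (-33) = 24 − 1 − 16.5 = 6.5
Branch B: 53 (certain)
Overall = 0.1 × 6.5 + 0.9 × 53 = 0.65 + 47.7 = 48.35

$48.35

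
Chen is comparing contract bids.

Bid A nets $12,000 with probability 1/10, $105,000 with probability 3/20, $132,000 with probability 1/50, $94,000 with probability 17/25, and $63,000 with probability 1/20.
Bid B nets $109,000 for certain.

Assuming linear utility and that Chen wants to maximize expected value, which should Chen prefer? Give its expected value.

Bid A = 1/10 × 12000 + 3/20 × 105000 + 1/50 × 132000 + 17/25 × 94000 + 1/20 × 63000 = 1200 + 15750 + 2640 + 63920 + 3150 = 86660
Bid B: 109000 (certain)

Bid B ($109,000)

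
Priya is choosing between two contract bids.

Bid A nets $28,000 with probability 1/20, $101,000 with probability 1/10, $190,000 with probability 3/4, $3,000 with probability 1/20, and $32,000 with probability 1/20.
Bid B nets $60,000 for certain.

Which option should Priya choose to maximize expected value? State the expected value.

Bid A ($155,750)

Bid A = 1/20 × 28000 + 1/10 × 101000 + 3/4 × 190000 + 1/20 × 3000 + 1/20 × 32000 = 1400 + 10100 + 142500 + 150 + 1600 = 155750
Bid B: 60000 (certain)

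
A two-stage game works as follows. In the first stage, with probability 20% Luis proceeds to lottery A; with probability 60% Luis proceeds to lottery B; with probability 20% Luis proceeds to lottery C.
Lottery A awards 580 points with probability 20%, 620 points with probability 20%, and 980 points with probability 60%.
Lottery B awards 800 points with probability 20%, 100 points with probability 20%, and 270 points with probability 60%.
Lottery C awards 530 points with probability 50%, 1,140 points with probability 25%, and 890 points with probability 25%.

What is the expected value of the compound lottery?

EV(A) = 0.2 × 580 + 0.2 × 620 + 0.6 × 980 = 116 + 124 + 588 = 828
EV(B) = 0.2 × 800 + 0.2 × 100 + 0.6 × 270 = 160 + 20 + 162 = 342
EV(C) = 0.5 × 530 + 0.25 × 1140 + 0.25 × 890 = 265 + 285 + 222.5 = 772.5
Overall = 0.2 × 828 + 0.6 × 342 + 0.2 × 772.5 = 165.6 + 205.2 + 154.5 = 525.3

525.3 points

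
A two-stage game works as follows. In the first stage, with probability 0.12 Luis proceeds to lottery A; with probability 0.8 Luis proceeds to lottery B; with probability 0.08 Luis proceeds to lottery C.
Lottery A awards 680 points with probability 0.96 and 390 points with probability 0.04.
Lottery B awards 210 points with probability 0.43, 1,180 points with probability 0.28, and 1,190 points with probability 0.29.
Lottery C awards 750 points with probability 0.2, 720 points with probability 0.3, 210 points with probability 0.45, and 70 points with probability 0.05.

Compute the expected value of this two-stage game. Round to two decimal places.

729.97 points

EV(A) = 0.96 × 680 + 0.04 × 390 = 652.8 + 15.6 = 668.4
EV(B) = 0.43 × 210 + 0.28 × 1180 + 0.29 × 1190 = 90.3 + 330.4 + 345.1 = 765.8
EV(C) = 0.2 × 750 + 0.3 × 720 + 0.45 × 210 + 0.05 × 70 = 150 + 216 + 94.5 + 3.5 = 464
Overall = 0.12 × 668.4 + 0.8 × 765.8 + 0.08 × 464 = 80.208 + 612.64 + 37.12 = 729.968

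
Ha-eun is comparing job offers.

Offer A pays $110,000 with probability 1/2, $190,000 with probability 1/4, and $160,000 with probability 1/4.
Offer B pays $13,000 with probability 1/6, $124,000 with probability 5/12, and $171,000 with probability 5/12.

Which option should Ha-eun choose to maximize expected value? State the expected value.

Offer A ($142,500)

Offer A = 1/2 × 110000 + 1/4 × 190000 + 1/4 × 160000 = 55000 + 47500 + 40000 = 142500
Offer B = 1/6 × 13000 + 5/12 × 124000 + 5/12 × 171000 = 2166.6667 + 51666.6667 + 71250 = 125083.3333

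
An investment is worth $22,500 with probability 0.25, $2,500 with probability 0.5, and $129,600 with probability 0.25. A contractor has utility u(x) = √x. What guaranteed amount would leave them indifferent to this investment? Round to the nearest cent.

E[u] = 0.25·√22500 + 0.5·√2500 + 0.25·√129600 = 0.25·150 + 0.5·50 + 0.25·360 = 152.5
CE = (152.5)² = 23256.25

$23,256.25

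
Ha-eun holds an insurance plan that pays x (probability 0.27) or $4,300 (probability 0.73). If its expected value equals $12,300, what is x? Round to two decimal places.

x = $33,929.63

0.27·x + 0.73·4300 = 12300
0.27·x = 12300 − 3139 = 9161
x = 9161 / 0.27 = 33929.6296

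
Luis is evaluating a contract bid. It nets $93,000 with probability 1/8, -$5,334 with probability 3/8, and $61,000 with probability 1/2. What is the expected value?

EV = 1/8 × 93000 + 3/8 × (-5334) + 1/2 × 61000 = 11625 − 2000.25 + 30500 = 40124.75

$40,124.75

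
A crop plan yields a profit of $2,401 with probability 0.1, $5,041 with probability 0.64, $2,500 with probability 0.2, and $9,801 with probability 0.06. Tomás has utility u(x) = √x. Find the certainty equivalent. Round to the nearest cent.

$4,393.04

E[u] = 0.1·√2401 + 0.64·√5041 + 0.2·√2500 + 0.06·√9801 = 0.1·49 + 0.64·71 + 0.2·50 + 0.06·99 = 66.28
CE = (66.28)² = 4393.0384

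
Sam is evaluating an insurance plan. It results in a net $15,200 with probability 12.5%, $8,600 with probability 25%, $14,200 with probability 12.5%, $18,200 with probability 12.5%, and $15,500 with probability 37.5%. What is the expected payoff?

EV = 0.125 × 15200 + 0.25 × 8600 + 0.125 × 14200 + 0.125 × 18200 + 0.375 × 15500 = 1900 + 2150 + 1775 + 2275 + 5812.5 = 13912.5

$13,912.50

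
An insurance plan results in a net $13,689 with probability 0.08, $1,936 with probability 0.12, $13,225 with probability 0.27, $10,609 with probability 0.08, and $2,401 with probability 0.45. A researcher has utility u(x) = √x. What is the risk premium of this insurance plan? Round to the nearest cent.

$1,054.40

E[u] = 0.08·√13689 + 0.12·√1936 + 0.27·√13225 + 0.08·√10609 + 0.45·√2401 = 0.08·117 + 0.12·44 + 0.27·115 + 0.08·103 + 0.45·49 = 75.98
CE = (75.98)² = 5772.9604
Risk premium = EV − CE = 6827.36 − 5772.9604 = 1054.3996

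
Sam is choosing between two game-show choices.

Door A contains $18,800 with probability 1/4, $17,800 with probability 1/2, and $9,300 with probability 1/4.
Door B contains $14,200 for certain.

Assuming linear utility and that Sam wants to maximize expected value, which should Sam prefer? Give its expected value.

Door A = 1/4 × 18800 + 1/2 × 17800 + 1/4 × 9300 = 4700 + 8900 + 2325 = 15925
Door B: 14200 (certain)

Door A ($15,925)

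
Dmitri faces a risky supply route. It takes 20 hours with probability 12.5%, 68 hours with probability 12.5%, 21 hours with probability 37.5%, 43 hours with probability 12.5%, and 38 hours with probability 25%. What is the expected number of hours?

33.75 hours

EV = 0.125 × 20 + 0.125 × 68 + 0.375 × 21 + 0.125 × 43 + 0.25 × 38 = 2.5 + 8.5 + 7.875 + 5.375 + 9.5 = 33.75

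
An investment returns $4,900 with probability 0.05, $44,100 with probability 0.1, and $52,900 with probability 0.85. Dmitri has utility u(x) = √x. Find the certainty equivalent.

$48,400

E[u] = 0.05·√4900 + 0.1·√44100 + 0.85·√52900 = 0.05·70 + 0.1·210 + 0.85·230 = 220
CE = (220)² = 48400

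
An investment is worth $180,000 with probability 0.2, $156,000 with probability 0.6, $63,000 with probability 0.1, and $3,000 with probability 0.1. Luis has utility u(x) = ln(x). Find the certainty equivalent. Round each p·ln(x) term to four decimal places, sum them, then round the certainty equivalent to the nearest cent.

E[u] = 0.2·ln(180000) + 0.6·ln(156000) + 0.1·ln(63000) + 0.1·ln(3000) = 2.4201 + 7.1746 + 1.1051 + 0.8006 = 11.5004
CE = e^11.5004 ≈ 98755.27

$98,755.27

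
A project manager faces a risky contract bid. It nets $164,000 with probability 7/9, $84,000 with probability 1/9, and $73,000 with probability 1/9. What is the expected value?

EV = 7/9 × 164000 + 1/9 × 84000 + 1/9 × 73000 = 127555.5556 + 9333.3333 + 8111.1111 = 145000

$145,000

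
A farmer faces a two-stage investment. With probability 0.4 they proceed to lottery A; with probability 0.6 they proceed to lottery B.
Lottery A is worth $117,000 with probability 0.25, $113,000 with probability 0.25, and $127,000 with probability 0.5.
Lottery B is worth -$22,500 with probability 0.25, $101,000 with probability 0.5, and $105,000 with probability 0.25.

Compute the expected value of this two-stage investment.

EV(A) = 0.25 × 117000 + 0.25 × 113000 + 0.5 × 127000 = 29250 + 28250 + 63500 = 121000
EV(B) = 0.25 × (-22500) + 0.5 × 101000 + 0.25 × 105000 = -5625 + 50500 + 26250 = 71125
Overall = 0.4 × 121000 + 0.6 × 71125 = 48400 + 42675 = 91075

$91,075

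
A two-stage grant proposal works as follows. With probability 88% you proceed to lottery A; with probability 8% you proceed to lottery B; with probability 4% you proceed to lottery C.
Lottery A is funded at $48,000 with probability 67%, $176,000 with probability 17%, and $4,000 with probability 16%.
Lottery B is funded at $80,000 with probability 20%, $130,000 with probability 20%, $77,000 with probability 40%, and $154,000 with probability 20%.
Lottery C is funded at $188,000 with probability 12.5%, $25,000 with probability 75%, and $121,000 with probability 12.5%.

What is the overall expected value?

EV(A) = 0.67 × 48000 + 0.17 × 176000 + 0.16 × 4000 = 32160 + 29920 + 640 = 62720
EV(B) = 0.2 × 80000 + 0.2 × 130000 + 0.4 × 77000 + 0.2 × 154000 = 16000 + 26000 + 30800 + 30800 = 103600
EV(C) = 0.125 × 188000 + 0.75 × 25000 + 0.125 × 121000 = 23500 + 18750 + 15125 = 57375
Overall = 0.88 × 62720 + 0.08 × 103600 + 0.04 × 57375 = 55193.6 + 8288 + 2295 = 65776.6

$65,776.60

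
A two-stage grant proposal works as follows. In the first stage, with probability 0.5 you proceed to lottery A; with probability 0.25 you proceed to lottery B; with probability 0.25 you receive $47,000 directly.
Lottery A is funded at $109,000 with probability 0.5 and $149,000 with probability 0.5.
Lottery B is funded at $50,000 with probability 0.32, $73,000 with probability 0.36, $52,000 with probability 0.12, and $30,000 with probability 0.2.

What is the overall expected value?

EV(A) = 0.5 × 109000 + 0.5 × 149000 = 54500 + 74500 = 129000
EV(B) = 0.32 × 50000 + 0.36 × 73000 + 0.12 × 52000 + 0.2 × 30000 = 16000 + 26280 + 6240 + 6000 = 54520
Branch C: 47000 (certain)
Overall = 0.5 × 129000 + 0.25 × 54520 + 0.25 × 47000 = 64500 + 13630 + 11750 = 89880

$89,880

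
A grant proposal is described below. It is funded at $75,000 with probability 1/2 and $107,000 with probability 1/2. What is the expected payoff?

EV = 1/2 × 75000 + 1/2 × 107000 = 37500 + 53500 = 91000

$91,000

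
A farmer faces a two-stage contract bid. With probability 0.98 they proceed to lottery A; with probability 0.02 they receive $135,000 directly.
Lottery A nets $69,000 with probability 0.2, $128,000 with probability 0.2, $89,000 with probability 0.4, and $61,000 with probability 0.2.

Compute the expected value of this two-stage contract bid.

$88,156

EV(A) = 0.2 × 69000 + 0.2 × 128000 + 0.4 × 89000 + 0.2 × 61000 = 13800 + 25600 + 35600 + 12200 = 87200
Branch B: 135000 (certain)
Overall = 0.98 × 87200 + 0.02 × 135000 = 85456 + 2700 = 88156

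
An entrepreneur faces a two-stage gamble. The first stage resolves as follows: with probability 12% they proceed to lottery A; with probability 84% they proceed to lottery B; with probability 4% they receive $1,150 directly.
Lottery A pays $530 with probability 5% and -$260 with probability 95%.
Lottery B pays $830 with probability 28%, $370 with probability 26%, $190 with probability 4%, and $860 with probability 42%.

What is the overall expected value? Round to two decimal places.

$605.36

EV(A) = 0.05 × 530 + 0.95 × (-260) = 26.5 − 247 = -220.5
EV(B) = 0.28 × 830 + 0.26 × 370 + 0.04 × 190 + 0.42 × 860 = 232.4 + 96.2 + 7.6 + 361.2 = 697.4
Branch C: 1150 (certain)
Overall = 0.12 × (-220.5) + 0.84 × 697.4 + 0.04 × 1150 = -26.46 + 585.816 + 46 = 605.356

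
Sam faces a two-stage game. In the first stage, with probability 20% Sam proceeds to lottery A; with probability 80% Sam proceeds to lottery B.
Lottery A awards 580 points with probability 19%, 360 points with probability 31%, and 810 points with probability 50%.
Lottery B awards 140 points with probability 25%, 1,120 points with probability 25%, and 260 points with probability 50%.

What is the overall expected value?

EV(A) = 0.19 × 580 + 0.31 × 360 + 0.5 × 810 = 110.2 + 111.6 + 405 = 626.8
EV(B) = 0.25 × 140 + 0.25 × 1120 + 0.5 × 260 = 35 + 280 + 130 = 445
Overall = 0.2 × 626.8 + 0.8 × 445 = 125.36 + 356 = 481.36

481.36 points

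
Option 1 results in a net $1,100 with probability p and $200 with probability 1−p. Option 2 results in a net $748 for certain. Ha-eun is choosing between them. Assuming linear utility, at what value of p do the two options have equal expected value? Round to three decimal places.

p·1100 + (1−p)·200 = 748
900p + 200 = 748
p = (748 − 200) / 900

p = 0.609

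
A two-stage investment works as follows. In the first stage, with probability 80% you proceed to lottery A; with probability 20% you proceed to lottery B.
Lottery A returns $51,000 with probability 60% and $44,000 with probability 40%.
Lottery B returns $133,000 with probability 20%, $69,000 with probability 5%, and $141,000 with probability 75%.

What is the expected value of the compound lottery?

EV(A) = 0.6 × 51000 + 0.4 × 44000 = 30600 + 17600 = 48200
EV(B) = 0.2 × 133000 + 0.05 × 69000 + 0.75 × 141000 = 26600 + 3450 + 105750 = 135800
Overall = 0.8 × 48200 + 0.2 × 135800 = 38560 + 27160 = 65720

$65,720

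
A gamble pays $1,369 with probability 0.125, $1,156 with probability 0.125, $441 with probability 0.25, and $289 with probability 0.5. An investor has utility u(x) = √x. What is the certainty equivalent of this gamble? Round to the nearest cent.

$511.89

E[u] = 0.125·√1369 + 0.125·√1156 + 0.25·√441 + 0.5·√289 = 0.125·37 + 0.125·34 + 0.25·21 + 0.5·17 = 22.625
CE = (22.625)² = 511.890625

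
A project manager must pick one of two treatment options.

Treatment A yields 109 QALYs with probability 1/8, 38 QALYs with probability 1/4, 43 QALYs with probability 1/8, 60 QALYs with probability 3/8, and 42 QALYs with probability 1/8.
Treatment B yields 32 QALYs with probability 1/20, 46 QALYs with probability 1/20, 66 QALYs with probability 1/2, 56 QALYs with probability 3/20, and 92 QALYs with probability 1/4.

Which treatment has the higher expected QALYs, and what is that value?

Treatment B (68.3 QALYs)

Treatment A = 1/8 × 109 + 1/4 × 38 + 1/8 × 43 + 3/8 × 60 + 1/8 × 42 = 13.625 + 9.5 + 5.375 + 22.5 + 5.25 = 56.25
Treatment B = 1/20 × 32 + 1/20 × 46 + 1/2 × 66 + 3/20 × 56 + 1/4 × 92 = 1.6 + 2.3 + 33 + 8.4 + 23 = 68.3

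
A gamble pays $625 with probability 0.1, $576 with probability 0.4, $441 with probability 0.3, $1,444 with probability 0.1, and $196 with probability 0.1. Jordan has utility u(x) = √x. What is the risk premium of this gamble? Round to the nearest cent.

$32.24

E[u] = 0.1·√625 + 0.4·√576 + 0.3·√441 + 0.1·√1444 + 0.1·√196 = 0.1·25 + 0.4·24 + 0.3·21 + 0.1·38 + 0.1·14 = 23.6
CE = (23.6)² = 556.96
Risk premium = EV − CE = 589.2 − 556.96 = 32.24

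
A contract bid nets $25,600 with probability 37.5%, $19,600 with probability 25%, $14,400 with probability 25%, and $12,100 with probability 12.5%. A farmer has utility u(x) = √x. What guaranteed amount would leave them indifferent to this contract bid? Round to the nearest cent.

E[u] = 0.375·√25600 + 0.25·√19600 + 0.25·√14400 + 0.125·√12100 = 0.375·160 + 0.25·140 + 0.25·120 + 0.125·110 = 138.75
CE = (138.75)² = 19251.5625

$19,251.56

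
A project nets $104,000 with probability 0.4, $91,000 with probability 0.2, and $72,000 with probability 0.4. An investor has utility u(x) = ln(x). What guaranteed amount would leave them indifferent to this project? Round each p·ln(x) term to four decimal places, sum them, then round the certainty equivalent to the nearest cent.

E[u] = 0.4·ln(104000) + 0.2·ln(91000) + 0.4·ln(72000) = 4.6209 + 2.2837 + 4.4738 = 11.3784
CE = e^11.3784 ≈ 87413.06

$87,413.06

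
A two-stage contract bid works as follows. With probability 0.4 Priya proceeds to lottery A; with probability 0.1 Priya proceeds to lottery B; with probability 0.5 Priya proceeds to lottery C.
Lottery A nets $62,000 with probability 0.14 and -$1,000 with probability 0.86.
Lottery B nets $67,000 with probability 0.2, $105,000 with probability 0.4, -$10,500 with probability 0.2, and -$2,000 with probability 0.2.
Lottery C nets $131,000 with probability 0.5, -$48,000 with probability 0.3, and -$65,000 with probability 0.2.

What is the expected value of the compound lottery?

EV(A) = 0.14 × 62000 + 0.86 × (-1000) = 8680 − 860 = 7820
EV(B) = 0.2 × 67000 + 0.4 × 105000 + 0.2 × (-10500) + 0.2 × (-2000) = 13400 + 42000 − 2100 − 400 = 52900
EV(C) = 0.5 × 131000 + 0.3 × (-48000) + 0.2 × (-65000) = 65500 − 14400 − 13000 = 38100
Overall = 0.4 × 7820 + 0.1 × 52900 + 0.5 × 38100 = 3128 + 5290 + 19050 = 27468

$27,468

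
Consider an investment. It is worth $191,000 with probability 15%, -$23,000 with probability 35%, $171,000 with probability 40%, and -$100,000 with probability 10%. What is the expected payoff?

EV = 0.15 × 191000 + 0.35 × (-23000) + 0.4 × 171000 + 0.1 × (-100000) = 28650 − 8050 + 68400 − 10000 = 79000

$79,000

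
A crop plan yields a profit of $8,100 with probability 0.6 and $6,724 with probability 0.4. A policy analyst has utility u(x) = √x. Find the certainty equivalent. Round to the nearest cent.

$7,534.24

E[u] = 0.6·√8100 + 0.4·√6724 = 0.6·90 + 0.4·82 = 86.8
CE = (86.8)² = 7534.24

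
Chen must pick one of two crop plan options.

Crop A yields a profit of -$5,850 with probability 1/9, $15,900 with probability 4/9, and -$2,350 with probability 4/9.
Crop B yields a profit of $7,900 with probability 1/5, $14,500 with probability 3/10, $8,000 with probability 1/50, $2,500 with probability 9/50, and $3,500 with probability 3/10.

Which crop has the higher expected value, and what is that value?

Crop B ($7,590)

Crop A = 1/9 × (-5850) + 4/9 × 15900 + 4/9 × (-2350) = -650 + 7066.6667 − 1044.4444 = 5372.2222
Crop B = 1/5 × 7900 + 3/10 × 14500 + 1/50 × 8000 + 9/50 × 2500 + 3/10 × 3500 = 1580 + 4350 + 160 + 450 + 1050 = 7590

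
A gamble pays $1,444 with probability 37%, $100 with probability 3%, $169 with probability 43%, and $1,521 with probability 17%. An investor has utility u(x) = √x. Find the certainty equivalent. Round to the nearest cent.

$706.50

E[u] = 0.37·√1444 + 0.03·√100 + 0.43·√169 + 0.17·√1521 = 0.37·38 + 0.03·10 + 0.43·13 + 0.17·39 = 26.58
CE = (26.58)² = 706.4964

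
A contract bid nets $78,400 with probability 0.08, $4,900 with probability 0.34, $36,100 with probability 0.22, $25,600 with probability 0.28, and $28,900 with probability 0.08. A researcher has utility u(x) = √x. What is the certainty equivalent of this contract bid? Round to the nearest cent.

$21,432.96

E[u] = 0.08·√78400 + 0.34·√4900 + 0.22·√36100 + 0.28·√25600 + 0.08·√28900 = 0.08·280 + 0.34·70 + 0.22·190 + 0.28·160 + 0.08·170 = 146.4
CE = (146.4)² = 21432.96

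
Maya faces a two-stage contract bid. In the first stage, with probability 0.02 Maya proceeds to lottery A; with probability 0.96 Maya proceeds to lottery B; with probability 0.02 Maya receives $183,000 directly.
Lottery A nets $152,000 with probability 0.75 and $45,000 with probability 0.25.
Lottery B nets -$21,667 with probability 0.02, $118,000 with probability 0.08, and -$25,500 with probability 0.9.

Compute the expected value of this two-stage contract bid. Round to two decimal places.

-$7,220.61

EV(A) = 0.75 × 152000 + 0.25 × 45000 = 114000 + 11250 = 125250
EV(B) = 0.02 × (-21667) + 0.08 × 118000 + 0.9 × (-25500) = -433.34 + 9440 − 22950 = -13943.34
Branch C: 183000 (certain)
Overall = 0.02 × 125250 + 0.96 × (-13943.34) + 0.02 × 183000 = 2505 − 13385.6064 + 3660 = -7220.6064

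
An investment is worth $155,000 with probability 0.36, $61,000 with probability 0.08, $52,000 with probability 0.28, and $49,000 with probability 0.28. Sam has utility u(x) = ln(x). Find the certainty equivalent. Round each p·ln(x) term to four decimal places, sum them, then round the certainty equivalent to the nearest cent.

E[u] = 0.36·ln(155000) + 0.08·ln(61000) + 0.28·ln(52000) + 0.28·ln(49000) = 4.3024 + 0.8815 + 3.0405 + 3.0239 = 11.2483
CE = e^11.2483 ≈ 76749.33

$76,749.33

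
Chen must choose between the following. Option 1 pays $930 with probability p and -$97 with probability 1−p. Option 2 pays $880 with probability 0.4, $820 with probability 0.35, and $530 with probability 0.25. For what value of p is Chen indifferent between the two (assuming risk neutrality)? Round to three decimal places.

EV(Option 2) = 0.4 × 880 + 0.35 × 820 + 0.25 × 530 = 352 + 287 + 132.5 = 771.5
p·930 + (1−p)·(-97) = 771.5
1027p − 97 = 771.5
p = (771.5 + 97) / 1027

p = 0.846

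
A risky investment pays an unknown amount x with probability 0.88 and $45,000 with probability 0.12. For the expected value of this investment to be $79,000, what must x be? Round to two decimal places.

x = $83,636.36

0.88·x + 0.12·45000 = 79000
0.88·x = 79000 − 5400 = 73600
x = 73600 / 0.88 = 83636.3636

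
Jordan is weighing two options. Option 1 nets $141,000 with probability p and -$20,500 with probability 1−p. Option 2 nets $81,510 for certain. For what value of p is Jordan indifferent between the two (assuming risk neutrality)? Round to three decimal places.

p·141000 + (1−p)·(-20500) = 81510
161500p − 20500 = 81510
p = (81510 + 20500) / 161500

p = 0.632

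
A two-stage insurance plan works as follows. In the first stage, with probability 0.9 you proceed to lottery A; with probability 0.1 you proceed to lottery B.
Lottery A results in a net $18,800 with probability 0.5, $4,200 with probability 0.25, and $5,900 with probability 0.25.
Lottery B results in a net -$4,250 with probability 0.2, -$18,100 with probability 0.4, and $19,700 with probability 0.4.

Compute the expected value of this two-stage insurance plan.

EV(A) = 0.5 × 18800 + 0.25 × 4200 + 0.25 × 5900 = 9400 + 1050 + 1475 = 11925
EV(B) = 0.2 × (-4250) + 0.4 × (-18100) + 0.4 × 19700 = -850 − 7240 + 7880 = -210
Overall = 0.9 × 11925 + 0.1 × (-210) = 10732.5 − 21 = 10711.5

$10,711.50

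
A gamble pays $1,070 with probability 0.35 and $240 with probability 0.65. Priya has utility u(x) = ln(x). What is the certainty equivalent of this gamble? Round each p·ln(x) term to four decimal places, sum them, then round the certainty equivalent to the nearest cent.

$404.96

E[u] = 0.35·ln(1070) + 0.65·ln(240) = 2.4414 + 3.5624 = 6.0038
CE = e^6.0038 ≈ 404.96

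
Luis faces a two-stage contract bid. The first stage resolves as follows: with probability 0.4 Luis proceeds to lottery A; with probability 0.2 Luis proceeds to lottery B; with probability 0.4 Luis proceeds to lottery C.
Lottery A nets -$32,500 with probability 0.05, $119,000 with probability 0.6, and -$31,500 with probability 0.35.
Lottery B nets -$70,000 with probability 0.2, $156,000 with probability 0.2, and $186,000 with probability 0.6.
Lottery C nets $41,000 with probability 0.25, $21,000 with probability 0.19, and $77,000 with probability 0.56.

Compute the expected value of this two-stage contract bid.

EV(A) = 0.05 × (-32500) + 0.6 × 119000 + 0.35 × (-31500) = -1625 + 71400 − 11025 = 58750
EV(B) = 0.2 × (-70000) + 0.2 × 156000 + 0.6 × 186000 = -14000 + 31200 + 111600 = 128800
EV(C) = 0.25 × 41000 + 0.19 × 21000 + 0.56 × 77000 = 10250 + 3990 + 43120 = 57360
Overall = 0.4 × 58750 + 0.2 × 128800 + 0.4 × 57360 = 23500 + 25760 + 22944 = 72204

$72,204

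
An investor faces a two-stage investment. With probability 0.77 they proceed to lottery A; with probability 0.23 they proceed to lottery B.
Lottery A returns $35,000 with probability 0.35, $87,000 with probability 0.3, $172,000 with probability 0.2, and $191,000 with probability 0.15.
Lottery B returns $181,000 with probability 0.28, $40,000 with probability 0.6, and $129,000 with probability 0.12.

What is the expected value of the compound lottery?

EV(A) = 0.35 × 35000 + 0.3 × 87000 + 0.2 × 172000 + 0.15 × 191000 = 12250 + 26100 + 34400 + 28650 = 101400
EV(B) = 0.28 × 181000 + 0.6 × 40000 + 0.12 × 129000 = 50680 + 24000 + 15480 = 90160
Overall = 0.77 × 101400 + 0.23 × 90160 = 78078 + 20736.8 = 98814.8

$98,814.80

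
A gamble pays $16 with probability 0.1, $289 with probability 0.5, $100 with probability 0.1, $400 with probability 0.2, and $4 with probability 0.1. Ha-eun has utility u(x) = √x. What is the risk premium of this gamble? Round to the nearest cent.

E[u] = 0.1·√16 + 0.5·√289 + 0.1·√100 + 0.2·√400 + 0.1·√4 = 0.1·4 + 0.5·17 + 0.1·10 + 0.2·20 + 0.1·2 = 14.1
CE = (14.1)² = 198.81
Risk premium = EV − CE = 236.5 − 198.81 = 37.69

$37.69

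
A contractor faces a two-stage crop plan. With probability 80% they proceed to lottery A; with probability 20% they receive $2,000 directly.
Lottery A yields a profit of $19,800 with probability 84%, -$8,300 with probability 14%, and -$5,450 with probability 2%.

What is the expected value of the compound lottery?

$12,688.80

EV(A) = 0.84 × 19800 + 0.14 × (-8300) + 0.02 × (-5450) = 16632 − 1162 − 109 = 15361
Branch B: 2000 (certain)
Overall = 0.8 × 15361 + 0.2 × 2000 = 12288.8 + 400 = 12688.8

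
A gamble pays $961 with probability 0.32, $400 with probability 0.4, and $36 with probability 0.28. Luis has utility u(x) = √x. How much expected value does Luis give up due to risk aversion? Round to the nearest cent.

E[u] = 0.32·√961 + 0.4·√400 + 0.28·√36 = 0.32·31 + 0.4·20 + 0.28·6 = 19.6
CE = (19.6)² = 384.16
Risk premium = EV − CE = 477.6 − 384.16 = 93.44

$93.44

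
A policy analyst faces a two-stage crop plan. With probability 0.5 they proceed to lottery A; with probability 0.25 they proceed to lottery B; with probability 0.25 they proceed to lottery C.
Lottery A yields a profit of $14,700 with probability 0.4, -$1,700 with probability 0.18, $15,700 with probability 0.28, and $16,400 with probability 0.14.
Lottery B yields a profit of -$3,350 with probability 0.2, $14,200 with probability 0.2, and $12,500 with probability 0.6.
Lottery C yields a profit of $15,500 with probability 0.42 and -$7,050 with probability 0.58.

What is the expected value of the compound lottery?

$9,155.75

EV(A) = 0.4 × 14700 + 0.18 × (-1700) + 0.28 × 15700 + 0.14 × 16400 = 5880 − 306 + 4396 + 2296 = 12266
EV(B) = 0.2 × (-3350) + 0.2 × 14200 + 0.6 × 12500 = -670 + 2840 + 7500 = 9670
EV(C) = 0.42 × 15500 + 0.58 × (-7050) = 6510 − 4089 = 2421
Overall = 0.5 × 12266 + 0.25 × 9670 + 0.25 × 2421 = 6133 + 2417.5 + 605.25 = 9155.75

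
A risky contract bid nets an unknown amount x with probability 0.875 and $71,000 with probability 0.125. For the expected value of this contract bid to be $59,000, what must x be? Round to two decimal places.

0.875·x + 0.125·71000 = 59000
0.875·x = 59000 − 8875 = 50125
x = 50125 / 0.875 = 57285.7143

x = $57,285.71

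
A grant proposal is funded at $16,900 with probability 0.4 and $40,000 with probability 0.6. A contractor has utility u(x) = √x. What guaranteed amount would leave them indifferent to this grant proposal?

E[u] = 0.4·√16900 + 0.6·√40000 = 0.4·130 + 0.6·200 = 172
CE = (172)² = 29584

$29,584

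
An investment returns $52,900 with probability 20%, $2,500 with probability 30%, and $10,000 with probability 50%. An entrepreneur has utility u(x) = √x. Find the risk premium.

$4,009

E[u] = 0.2·√52900 + 0.3·√2500 + 0.5·√10000 = 0.2·230 + 0.3·50 + 0.5·100 = 111
CE = (111)² = 12321
Risk premium = EV − CE = 16330 − 12321 = 4009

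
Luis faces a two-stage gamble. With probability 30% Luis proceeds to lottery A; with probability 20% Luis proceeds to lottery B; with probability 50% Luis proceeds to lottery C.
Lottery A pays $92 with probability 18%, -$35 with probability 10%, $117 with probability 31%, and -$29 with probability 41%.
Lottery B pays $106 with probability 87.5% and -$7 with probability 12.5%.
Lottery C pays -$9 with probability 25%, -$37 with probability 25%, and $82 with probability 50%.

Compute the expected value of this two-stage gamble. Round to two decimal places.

$44.36

EV(A) = 0.18 × 92 + 0.1 × (-35) + 0.31 × 117 + 0.41 × (-29) = 16.56 − 3.5 + 36.27 − 11.89 = 37.44
EV(B) = 0.875 × 106 + 0.125 × (-7) = 92.75 − 0.875 = 91.875
EV(C) = 0.25 × (-9) + 0.25 × (-37) + 0.5 × 82 = -2.25 − 9.25 + 41 = 29.5
Overall = 0.3 × 37.44 + 0.2 × 91.875 + 0.5 × 29.5 = 11.232 + 18.375 + 14.75 = 44.357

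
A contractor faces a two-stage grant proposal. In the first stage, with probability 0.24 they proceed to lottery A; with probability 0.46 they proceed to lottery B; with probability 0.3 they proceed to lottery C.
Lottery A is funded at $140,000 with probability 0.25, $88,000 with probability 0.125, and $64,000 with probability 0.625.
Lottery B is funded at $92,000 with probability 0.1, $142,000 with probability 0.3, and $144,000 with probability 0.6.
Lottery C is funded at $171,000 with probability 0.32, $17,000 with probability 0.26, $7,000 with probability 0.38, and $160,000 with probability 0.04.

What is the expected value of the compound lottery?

$104,672

EV(A) = 0.25 × 140000 + 0.125 × 88000 + 0.625 × 64000 = 35000 + 11000 + 40000 = 86000
EV(B) = 0.1 × 92000 + 0.3 × 142000 + 0.6 × 144000 = 9200 + 42600 + 86400 = 138200
EV(C) = 0.32 × 171000 + 0.26 × 17000 + 0.38 × 7000 + 0.04 × 160000 = 54720 + 4420 + 2660 + 6400 = 68200
Overall = 0.24 × 86000 + 0.46 × 138200 + 0.3 × 68200 = 20640 + 63572 + 20460 = 104672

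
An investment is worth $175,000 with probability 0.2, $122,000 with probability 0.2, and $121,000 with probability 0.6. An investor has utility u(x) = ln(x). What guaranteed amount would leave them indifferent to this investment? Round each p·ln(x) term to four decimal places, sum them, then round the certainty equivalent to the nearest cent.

$130,483.23

E[u] = 0.2·ln(175000) + 0.2·ln(122000) + 0.6·ln(121000) = 2.4145 + 2.3424 + 7.0221 = 11.7790
CE = e^11.7790 ≈ 130483.23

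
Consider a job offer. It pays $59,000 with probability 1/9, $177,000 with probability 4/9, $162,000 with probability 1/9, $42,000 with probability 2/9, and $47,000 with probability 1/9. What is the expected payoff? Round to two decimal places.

EV = 1/9 × 59000 + 4/9 × 177000 + 1/9 × 162000 + 2/9 × 42000 + 1/9 × 47000 = 6555.5556 + 78666.6667 + 18000 + 9333.3333 + 5222.2222 = 117777.7778

$117,777.78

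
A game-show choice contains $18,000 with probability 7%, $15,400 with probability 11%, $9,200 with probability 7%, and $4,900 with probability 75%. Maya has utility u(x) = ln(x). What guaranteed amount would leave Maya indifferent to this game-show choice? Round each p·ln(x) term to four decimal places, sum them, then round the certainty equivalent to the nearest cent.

$6,362.01

E[u] = 0.07·ln(18000) + 0.11·ln(15400) + 0.07·ln(9200) + 0.75·ln(4900) = 0.6859 + 1.0606 + 0.6389 + 6.3727 = 8.7581
CE = e^8.7581 ≈ 6362.01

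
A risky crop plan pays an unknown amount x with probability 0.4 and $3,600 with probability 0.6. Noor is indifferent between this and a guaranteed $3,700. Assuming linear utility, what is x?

0.4·x + 0.6·3600 = 3700
0.4·x = 3700 − 2160 = 1540
x = 1540 / 0.4 = 3850

x = $3,850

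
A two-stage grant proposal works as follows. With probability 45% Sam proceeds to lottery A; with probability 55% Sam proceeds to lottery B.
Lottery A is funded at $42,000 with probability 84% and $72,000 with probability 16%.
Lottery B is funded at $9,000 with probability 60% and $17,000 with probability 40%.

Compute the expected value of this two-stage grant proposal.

$27,770

EV(A) = 0.84 × 42000 + 0.16 × 72000 = 35280 + 11520 = 46800
EV(B) = 0.6 × 9000 + 0.4 × 17000 = 5400 + 6800 = 12200
Overall = 0.45 × 46800 + 0.55 × 12200 = 21060 + 6710 = 27770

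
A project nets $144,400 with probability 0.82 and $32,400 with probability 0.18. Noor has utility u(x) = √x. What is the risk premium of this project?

$5,904

E[u] = 0.82·√144400 + 0.18·√32400 = 0.82·380 + 0.18·180 = 344
CE = (344)² = 118336
Risk premium = EV − CE = 124240 − 118336 = 5904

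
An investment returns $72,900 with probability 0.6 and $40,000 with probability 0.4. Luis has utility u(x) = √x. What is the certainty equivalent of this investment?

$58,564

E[u] = 0.6·√72900 + 0.4·√40000 = 0.6·270 + 0.4·200 = 242
CE = (242)² = 58564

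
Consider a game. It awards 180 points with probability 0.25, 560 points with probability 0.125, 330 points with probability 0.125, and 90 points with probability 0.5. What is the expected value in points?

201.25 points

EV = 0.25 × 180 + 0.125 × 560 + 0.125 × 330 + 0.5 × 90 = 45 + 70 + 41.25 + 45 = 201.25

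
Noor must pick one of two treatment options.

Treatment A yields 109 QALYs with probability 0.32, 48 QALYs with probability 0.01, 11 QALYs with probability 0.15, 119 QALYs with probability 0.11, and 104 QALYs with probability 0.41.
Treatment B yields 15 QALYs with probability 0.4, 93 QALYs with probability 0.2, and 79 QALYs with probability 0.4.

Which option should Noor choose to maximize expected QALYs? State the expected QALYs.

Treatment A = 0.32 × 109 + 0.01 × 48 + 0.15 × 11 + 0.11 × 119 + 0.41 × 104 = 34.88 + 0.48 + 1.65 + 13.09 + 42.64 = 92.74
Treatment B = 0.4 × 15 + 0.2 × 93 + 0.4 × 79 = 6 + 18.6 + 31.6 = 56.2

Treatment A (92.74 QALYs)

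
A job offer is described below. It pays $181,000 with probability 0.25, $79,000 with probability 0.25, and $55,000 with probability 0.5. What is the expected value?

EV = 0.25 × 181000 + 0.25 × 79000 + 0.5 × 55000 = 45250 + 19750 + 27500 = 92500

$92,500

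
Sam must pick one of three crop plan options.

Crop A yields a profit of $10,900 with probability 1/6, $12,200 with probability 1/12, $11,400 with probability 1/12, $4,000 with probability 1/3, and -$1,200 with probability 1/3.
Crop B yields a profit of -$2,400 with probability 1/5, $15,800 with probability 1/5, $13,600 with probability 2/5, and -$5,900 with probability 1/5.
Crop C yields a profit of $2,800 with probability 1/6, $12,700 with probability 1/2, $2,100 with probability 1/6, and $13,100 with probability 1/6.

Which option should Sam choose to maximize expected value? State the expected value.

Crop A = 1/6 × 10900 + 1/12 × 12200 + 1/12 × 11400 + 1/3 × 4000 + 1/3 × (-1200) = 1816.6667 + 1016.6667 + 950 + 1333.3333 − 400 = 4716.6667
Crop B = 1/5 × (-2400) + 1/5 × 15800 + 2/5 × 13600 + 1/5 × (-5900) = -480 + 3160 + 5440 − 1180 = 6940
Crop C = 1/6 × 2800 + 1/2 × 12700 + 1/6 × 2100 + 1/6 × 13100 = 466.6667 + 6350 + 350 + 2183.3333 = 9350

Crop C ($9,350)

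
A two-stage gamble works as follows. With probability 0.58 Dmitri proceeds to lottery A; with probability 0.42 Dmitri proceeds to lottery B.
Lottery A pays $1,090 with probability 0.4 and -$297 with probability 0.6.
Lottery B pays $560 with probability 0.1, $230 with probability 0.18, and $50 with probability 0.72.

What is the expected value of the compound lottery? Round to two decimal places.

$205.55

EV(A) = 0.4 × 1090 + 0.6 × (-297) = 436 − 178.2 = 257.8
EV(B) = 0.1 × 560 + 0.18 × 230 + 0.72 × 50 = 56 + 41.4 + 36 = 133.4
Overall = 0.58 × 257.8 + 0.42 × 133.4 = 149.524 + 56.028 = 205.552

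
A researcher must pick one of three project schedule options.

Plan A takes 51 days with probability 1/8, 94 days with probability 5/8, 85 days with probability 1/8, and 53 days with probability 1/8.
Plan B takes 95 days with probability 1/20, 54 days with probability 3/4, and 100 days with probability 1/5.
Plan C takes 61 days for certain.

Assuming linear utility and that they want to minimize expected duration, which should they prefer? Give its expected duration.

Plan A = 1/8 × 51 + 5/8 × 94 + 1/8 × 85 + 1/8 × 53 = 6.375 + 58.75 + 10.625 + 6.625 = 82.375
Plan B = 1/20 × 95 + 3/4 × 54 + 1/5 × 100 = 4.75 + 40.5 + 20 = 65.25
Plan C: 61 (certain)

Plan C (61 days)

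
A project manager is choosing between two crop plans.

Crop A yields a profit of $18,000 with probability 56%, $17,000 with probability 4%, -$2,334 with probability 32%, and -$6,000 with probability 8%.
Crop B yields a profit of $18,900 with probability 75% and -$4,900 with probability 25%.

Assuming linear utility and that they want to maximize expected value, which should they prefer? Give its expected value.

Crop B ($12,950)

Crop A = 0.56 × 18000 + 0.04 × 17000 + 0.32 × (-2334) + 0.08 × (-6000) = 10080 + 680 − 746.88 − 480 = 9533.12
Crop B = 0.75 × 18900 + 0.25 × (-4900) = 14175 − 1225 = 12950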